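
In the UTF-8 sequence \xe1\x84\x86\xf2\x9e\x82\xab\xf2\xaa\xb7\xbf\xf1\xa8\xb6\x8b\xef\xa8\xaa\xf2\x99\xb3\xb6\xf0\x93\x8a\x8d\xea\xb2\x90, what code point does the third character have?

Offset 0: leading byte 0xE1 = 11100001 → 3-byte char #1 = E1 84 86.
Offset 3: leading byte 0xF2 = 11110010 → 4-byte char #2 = F2 9E 82 AB.
Offset 7: leading byte 0xF2 = 11110010 → 4-byte char #3 = F2 AA B7 BF.
Leading byte 0xF2 = 11110010 matches 11110xxx → 4-byte sequence.
Byte 1: 0xF2 = 11110010, payload 010 (3 bits).
Byte 2: 0xAA = 10101010 (10xxxxxx ✓), payload 101010.
Byte 3: 0xB7 = 10110111 (10xxxxxx ✓), payload 110111.
Byte 4: 0xBF = 10111111 (10xxxxxx ✓), payload 111111.
Concatenate: 010101010110111111111 = 0xAADFF (21 bits → U+AADFF).

U+AADFF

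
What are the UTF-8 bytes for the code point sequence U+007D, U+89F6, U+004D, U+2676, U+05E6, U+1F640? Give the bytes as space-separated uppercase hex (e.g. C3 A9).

U+007D: 1-byte form → 7D.
U+89F6: 3-byte form → E8 A7 B6.
U+004D: 1-byte form → 4D.
U+2676: 3-byte form → E2 99 B6.
U+05E6: 2-byte form → D7 A6.
U+1F640: 4-byte form → F0 9F 99 80.
Concatenated (14 bytes): 7D E8 A7 B6 4D E2 99 B6 D7 A6 F0 9F 99 80.

7D E8 A7 B6 4D E2 99 B6 D7 A6 F0 9F 99 80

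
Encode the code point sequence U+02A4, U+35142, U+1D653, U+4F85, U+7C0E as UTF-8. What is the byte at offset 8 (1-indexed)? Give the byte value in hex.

1-indexed offset 8 is 0-indexed offset 7.
U+02A4 → 2-byte form CA A4 at offsets 0–1.
U+35142 → 4-byte form F0 B5 85 82 at offsets 2–5.
U+1D653 → 4-byte form F0 9D 99 93 at offsets 6–9.
Offset 7 falls in char 3's range; it's byte 2 of F0 9D 99 93 = 0x9D.

0x9D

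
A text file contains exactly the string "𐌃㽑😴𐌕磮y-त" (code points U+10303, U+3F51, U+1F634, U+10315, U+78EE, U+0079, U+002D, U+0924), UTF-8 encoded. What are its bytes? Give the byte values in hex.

F0 90 8C 83 E3 BD 91 F0 9F 98 B4 F0 90 8C 95 E7 A3 AE 79 2D E0 A4 A4

U+10303: 4-byte form → F0 90 8C 83.
U+3F51: 3-byte form → E3 BD 91.
U+1F634: 4-byte form → F0 9F 98 B4.
U+10315: 4-byte form → F0 90 8C 95.
U+78EE: 3-byte form → E7 A3 AE.
U+0079: 1-byte form → 79.
U+002D: 1-byte form → 2D.
U+0924: 3-byte form → E0 A4 A4.
Concatenated (23 bytes): F0 90 8C 83 E3 BD 91 F0 9F 98 B4 F0 90 8C 95 E7 A3 AE 79 2D E0 A4 A4.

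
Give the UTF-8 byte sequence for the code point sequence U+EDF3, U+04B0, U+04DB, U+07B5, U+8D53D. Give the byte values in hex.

EE B7 B3 D2 B0 D3 9B DE B5 F2 8D 94 BD

U+EDF3: 3-byte form → EE B7 B3.
U+04B0: 2-byte form → D2 B0.
U+04DB: 2-byte form → D3 9B.
U+07B5: 2-byte form → DE B5.
U+8D53D: 4-byte form → F2 8D 94 BD.
Concatenated (13 bytes): EE B7 B3 D2 B0 D3 9B DE B5 F2 8D 94 BD.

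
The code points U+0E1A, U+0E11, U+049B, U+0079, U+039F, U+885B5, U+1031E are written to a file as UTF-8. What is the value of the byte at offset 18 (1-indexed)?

1-indexed offset 18 is 0-indexed offset 17.
U+0E1A → 3-byte form E0 B8 9A at offsets 0–2.
U+0E11 → 3-byte form E0 B8 91 at offsets 3–5.
U+049B → 2-byte form D2 9B at offsets 6–7.
U+0079 → 1-byte form 79 at offsets 8–8.
U+039F → 2-byte form CE 9F at offsets 9–10.
U+885B5 → 4-byte form F2 88 96 B5 at offsets 11–14.
U+1031E → 4-byte form F0 90 8C 9E at offsets 15–18.
Offset 17 falls in char 7's range; it's byte 3 of F0 90 8C 9E = 0x8C.

0x8C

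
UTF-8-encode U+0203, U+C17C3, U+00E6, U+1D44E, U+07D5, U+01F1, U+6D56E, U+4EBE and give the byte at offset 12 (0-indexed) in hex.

U+0203 → 2-byte form C8 83 at offsets 0–1.
U+C17C3 → 4-byte form F3 81 9F 83 at offsets 2–5.
U+00E6 → 2-byte form C3 A6 at offsets 6–7.
U+1D44E → 4-byte form F0 9D 91 8E at offsets 8–11.
U+07D5 → 2-byte form DF 95 at offsets 12–13.
Offset 12 falls in char 5's range; it's byte 1 of DF 95 = 0xDF.

0xDF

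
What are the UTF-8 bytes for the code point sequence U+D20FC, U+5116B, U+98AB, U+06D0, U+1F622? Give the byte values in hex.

F3 92 83 BC F1 91 85 AB E9 A2 AB DB 90 F0 9F 98 A2

U+D20FC: 4-byte form → F3 92 83 BC.
U+5116B: 4-byte form → F1 91 85 AB.
U+98AB: 3-byte form → E9 A2 AB.
U+06D0: 2-byte form → DB 90.
U+1F622: 4-byte form → F0 9F 98 A2.
Concatenated (17 bytes): F3 92 83 BC F1 91 85 AB E9 A2 AB DB 90 F0 9F 98 A2.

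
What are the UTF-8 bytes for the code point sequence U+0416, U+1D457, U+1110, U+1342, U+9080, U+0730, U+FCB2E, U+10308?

U+0416: 2-byte form → D0 96.
U+1D457: 4-byte form → F0 9D 91 97.
U+1110: 3-byte form → E1 84 90.
U+1342: 3-byte form → E1 8D 82.
U+9080: 3-byte form → E9 82 80.
U+0730: 2-byte form → DC B0.
U+FCB2E: 4-byte form → F3 BC AC AE.
U+10308: 4-byte form → F0 90 8C 88.
Concatenated (25 bytes): D0 96 F0 9D 91 97 E1 84 90 E1 8D 82 E9 82 80 DC B0 F3 BC AC AE F0 90 8C 88.

D0 96 F0 9D 91 97 E1 84 90 E1 8D 82 E9 82 80 DC B0 F3 BC AC AE F0 90 8C 88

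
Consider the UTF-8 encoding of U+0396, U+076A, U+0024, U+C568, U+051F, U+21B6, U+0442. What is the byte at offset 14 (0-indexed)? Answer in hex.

U+0396 → 2-byte form CE 96 at offsets 0–1.
U+076A → 2-byte form DD AA at offsets 2–3.
U+0024 → 1-byte form 24 at offsets 4–4.
U+C568 → 3-byte form EC 95 A8 at offsets 5–7.
U+051F → 2-byte form D4 9F at offsets 8–9.
U+21B6 → 3-byte form E2 86 B6 at offsets 10–12.
U+0442 → 2-byte form D1 82 at offsets 13–14.
Offset 14 falls in char 7's range; it's byte 2 of D1 82 = 0x82.

0x82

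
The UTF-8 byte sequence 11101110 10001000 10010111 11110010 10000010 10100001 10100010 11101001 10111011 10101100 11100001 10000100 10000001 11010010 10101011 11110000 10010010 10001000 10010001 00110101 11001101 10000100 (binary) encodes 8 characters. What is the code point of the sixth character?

Offset 0: leading byte 0xEE = 11101110 → 3-byte char #1 = EE 88 97.
Offset 3: leading byte 0xF2 = 11110010 → 4-byte char #2 = F2 82 A1 A2.
Offset 7: leading byte 0xE9 = 11101001 → 3-byte char #3 = E9 BB AC.
Offset 10: leading byte 0xE1 = 11100001 → 3-byte char #4 = E1 84 81.
Offset 13: leading byte 0xD2 = 11010010 → 2-byte char #5 = D2 AB.
Offset 15: leading byte 0xF0 = 11110000 → 4-byte char #6 = F0 92 88 91.
Leading byte 0xF0 = 11110000 matches 11110xxx → 4-byte sequence.
Byte 1: 0xF0 = 11110000, payload 000 (3 bits).
Byte 2: 0x92 = 10010010 (10xxxxxx ✓), payload 010010.
Byte 3: 0x88 = 10001000 (10xxxxxx ✓), payload 001000.
Byte 4: 0x91 = 10010001 (10xxxxxx ✓), payload 010001.
Concatenate: 000010010001000010001 = 0x12211 (21 bits → U+12211).

U+12211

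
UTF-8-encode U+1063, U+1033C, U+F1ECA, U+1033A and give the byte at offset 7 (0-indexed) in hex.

0xF3

U+1063 → 3-byte form E1 81 A3 at offsets 0–2.
U+1033C → 4-byte form F0 90 8C BC at offsets 3–6.
U+F1ECA → 4-byte form F3 B1 BB 8A at offsets 7–10.
Offset 7 falls in char 3's range; it's byte 1 of F3 B1 BB 8A = 0xF3.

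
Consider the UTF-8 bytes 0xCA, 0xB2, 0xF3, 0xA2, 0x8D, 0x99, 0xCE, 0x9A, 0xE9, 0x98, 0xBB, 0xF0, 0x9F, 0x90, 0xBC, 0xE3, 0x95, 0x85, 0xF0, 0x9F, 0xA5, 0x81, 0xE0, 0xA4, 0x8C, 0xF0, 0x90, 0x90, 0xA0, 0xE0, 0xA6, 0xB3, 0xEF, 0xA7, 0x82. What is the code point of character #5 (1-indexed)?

U+1F43C

Offset 0: leading byte 0xCA = 11001010 → 2-byte char #1 = CA B2.
Offset 2: leading byte 0xF3 = 11110011 → 4-byte char #2 = F3 A2 8D 99.
Offset 6: leading byte 0xCE = 11001110 → 2-byte char #3 = CE 9A.
Offset 8: leading byte 0xE9 = 11101001 → 3-byte char #4 = E9 98 BB.
Offset 11: leading byte 0xF0 = 11110000 → 4-byte char #5 = F0 9F 90 BC.
Leading byte 0xF0 = 11110000 matches 11110xxx → 4-byte sequence.
Byte 1: 0xF0 = 11110000, payload 000 (3 bits).
Byte 2: 0x9F = 10011111 (10xxxxxx ✓), payload 011111.
Byte 3: 0x90 = 10010000 (10xxxxxx ✓), payload 010000.
Byte 4: 0xBC = 10111100 (10xxxxxx ✓), payload 111100.
Concatenate: 000011111010000111100 = 0x1F43C (21 bits → U+1F43C).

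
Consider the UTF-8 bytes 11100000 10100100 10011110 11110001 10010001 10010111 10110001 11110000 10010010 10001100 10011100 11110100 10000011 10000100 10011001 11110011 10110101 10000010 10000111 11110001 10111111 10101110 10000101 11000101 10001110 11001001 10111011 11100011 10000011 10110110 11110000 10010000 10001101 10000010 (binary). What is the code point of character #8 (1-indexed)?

Offset 0: leading byte 0xE0 = 11100000 → 3-byte char #1 = E0 A4 9E.
Offset 3: leading byte 0xF1 = 11110001 → 4-byte char #2 = F1 91 97 B1.
Offset 7: leading byte 0xF0 = 11110000 → 4-byte char #3 = F0 92 8C 9C.
Offset 11: leading byte 0xF4 = 11110100 → 4-byte char #4 = F4 83 84 99.
Offset 15: leading byte 0xF3 = 11110011 → 4-byte char #5 = F3 B5 82 87.
Offset 19: leading byte 0xF1 = 11110001 → 4-byte char #6 = F1 BF AE 85.
Offset 23: leading byte 0xC5 = 11000101 → 2-byte char #7 = C5 8E.
Offset 25: leading byte 0xC9 = 11001001 → 2-byte char #8 = C9 BB.
Leading byte 0xC9 = 11001001 matches 110xxxxx → 2-byte sequence.
Byte 1: 0xC9 = 11001001, payload 01001 (5 bits).
Byte 2: 0xBB = 10111011 (10xxxxxx ✓), payload 111011.
Concatenate: 01001111011 = 0x27B (11 bits → U+027B).

U+027B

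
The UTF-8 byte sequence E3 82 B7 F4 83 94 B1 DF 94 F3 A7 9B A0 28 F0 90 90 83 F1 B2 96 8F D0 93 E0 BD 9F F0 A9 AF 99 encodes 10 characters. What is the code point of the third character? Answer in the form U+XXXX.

Offset 0: leading byte 0xE3 = 11100011 → 3-byte char #1 = E3 82 B7.
Offset 3: leading byte 0xF4 = 11110100 → 4-byte char #2 = F4 83 94 B1.
Offset 7: leading byte 0xDF = 11011111 → 2-byte char #3 = DF 94.
Leading byte 0xDF = 11011111 matches 110xxxxx → 2-byte sequence.
Byte 1: 0xDF = 11011111, payload 11111 (5 bits).
Byte 2: 0x94 = 10010100 (10xxxxxx ✓), payload 010100.
Concatenate: 11111010100 = 0x7D4 (11 bits → U+07D4).

U+07D4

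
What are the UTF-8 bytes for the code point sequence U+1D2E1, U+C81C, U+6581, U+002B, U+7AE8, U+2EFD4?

U+1D2E1: 4-byte form → F0 9D 8B A1.
U+C81C: 3-byte form → EC A0 9C.
U+6581: 3-byte form → E6 96 81.
U+002B: 1-byte form → 2B.
U+7AE8: 3-byte form → E7 AB A8.
U+2EFD4: 4-byte form → F0 AE BF 94.
Concatenated (18 bytes): F0 9D 8B A1 EC A0 9C E6 96 81 2B E7 AB A8 F0 AE BF 94.

F0 9D 8B A1 EC A0 9C E6 96 81 2B E7 AB A8 F0 AE BF 94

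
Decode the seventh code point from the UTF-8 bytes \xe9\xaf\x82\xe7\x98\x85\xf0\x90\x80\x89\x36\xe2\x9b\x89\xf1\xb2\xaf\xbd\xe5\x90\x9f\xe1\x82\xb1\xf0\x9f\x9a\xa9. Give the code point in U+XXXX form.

U+541F

Offset 0: leading byte 0xE9 = 11101001 → 3-byte char #1 = E9 AF 82.
Offset 3: leading byte 0xE7 = 11100111 → 3-byte char #2 = E7 98 85.
Offset 6: leading byte 0xF0 = 11110000 → 4-byte char #3 = F0 90 80 89.
Offset 10: leading byte 0x36 = 00110110 → 1-byte char #4 = 36.
Offset 11: leading byte 0xE2 = 11100010 → 3-byte char #5 = E2 9B 89.
Offset 14: leading byte 0xF1 = 11110001 → 4-byte char #6 = F1 B2 AF BD.
Offset 18: leading byte 0xE5 = 11100101 → 3-byte char #7 = E5 90 9F.
Leading byte 0xE5 = 11100101 matches 1110xxxx → 3-byte sequence.
Byte 1: 0xE5 = 11100101, payload 0101 (4 bits).
Byte 2: 0x90 = 10010000 (10xxxxxx ✓), payload 010000.
Byte 3: 0x9F = 10011111 (10xxxxxx ✓), payload 011111.
Concatenate: 0101010000011111 = 0x541F (16 bits → U+541F).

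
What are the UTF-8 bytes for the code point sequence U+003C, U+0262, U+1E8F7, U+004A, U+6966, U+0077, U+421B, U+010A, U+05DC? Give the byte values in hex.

3C C9 A2 F0 9E A3 B7 4A E6 A5 A6 77 E4 88 9B C4 8A D7 9C

U+003C: 1-byte form → 3C.
U+0262: 2-byte form → C9 A2.
U+1E8F7: 4-byte form → F0 9E A3 B7.
U+004A: 1-byte form → 4A.
U+6966: 3-byte form → E6 A5 A6.
U+0077: 1-byte form → 77.
U+421B: 3-byte form → E4 88 9B.
U+010A: 2-byte form → C4 8A.
U+05DC: 2-byte form → D7 9C.
Concatenated (19 bytes): 3C C9 A2 F0 9E A3 B7 4A E6 A5 A6 77 E4 88 9B C4 8A D7 9C.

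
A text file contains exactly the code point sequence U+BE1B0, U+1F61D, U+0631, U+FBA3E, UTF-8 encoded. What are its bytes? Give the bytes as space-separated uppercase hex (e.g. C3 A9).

F2 BE 86 B0 F0 9F 98 9D D8 B1 F3 BB A8 BE

U+BE1B0: 4-byte form → F2 BE 86 B0.
U+1F61D: 4-byte form → F0 9F 98 9D.
U+0631: 2-byte form → D8 B1.
U+FBA3E: 4-byte form → F3 BB A8 BE.
Concatenated (14 bytes): F2 BE 86 B0 F0 9F 98 9D D8 B1 F3 BB A8 BE.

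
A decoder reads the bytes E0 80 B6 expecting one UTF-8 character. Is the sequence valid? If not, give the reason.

invalid (overlong encoding)

Leading byte 0xE0 = 11100000 → 3-byte form.
Continuation bytes all match 10xxxxxx. Payload decodes to 0x36.
But 0x36 < 0x800, the minimum for a 3-byte sequence — this is an overlong encoding.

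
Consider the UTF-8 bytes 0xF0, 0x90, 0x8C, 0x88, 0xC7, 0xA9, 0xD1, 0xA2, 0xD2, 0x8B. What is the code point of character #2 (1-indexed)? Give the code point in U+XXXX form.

Offset 0: leading byte 0xF0 = 11110000 → 4-byte char #1 = F0 90 8C 88.
Offset 4: leading byte 0xC7 = 11000111 → 2-byte char #2 = C7 A9.
Leading byte 0xC7 = 11000111 matches 110xxxxx → 2-byte sequence.
Byte 1: 0xC7 = 11000111, payload 00111 (5 bits).
Byte 2: 0xA9 = 10101001 (10xxxxxx ✓), payload 101001.
Concatenate: 00111101001 = 0x1E9 (11 bits → U+01E9).

U+01E9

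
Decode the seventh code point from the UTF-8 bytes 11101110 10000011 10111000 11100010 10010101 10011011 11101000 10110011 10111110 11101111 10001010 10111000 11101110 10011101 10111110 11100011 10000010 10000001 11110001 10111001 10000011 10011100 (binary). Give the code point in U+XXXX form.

U+790DC

Offset 0: leading byte 0xEE = 11101110 → 3-byte char #1 = EE 83 B8.
Offset 3: leading byte 0xE2 = 11100010 → 3-byte char #2 = E2 95 9B.
Offset 6: leading byte 0xE8 = 11101000 → 3-byte char #3 = E8 B3 BE.
Offset 9: leading byte 0xEF = 11101111 → 3-byte char #4 = EF 8A B8.
Offset 12: leading byte 0xEE = 11101110 → 3-byte char #5 = EE 9D BE.
Offset 15: leading byte 0xE3 = 11100011 → 3-byte char #6 = E3 82 81.
Offset 18: leading byte 0xF1 = 11110001 → 4-byte char #7 = F1 B9 83 9C.
Leading byte 0xF1 = 11110001 matches 11110xxx → 4-byte sequence.
Byte 1: 0xF1 = 11110001, payload 001 (3 bits).
Byte 2: 0xB9 = 10111001 (10xxxxxx ✓), payload 111001.
Byte 3: 0x83 = 10000011 (10xxxxxx ✓), payload 000011.
Byte 4: 0x9C = 10011100 (10xxxxxx ✓), payload 011100.
Concatenate: 001111001000011011100 = 0x790DC (21 bits → U+790DC).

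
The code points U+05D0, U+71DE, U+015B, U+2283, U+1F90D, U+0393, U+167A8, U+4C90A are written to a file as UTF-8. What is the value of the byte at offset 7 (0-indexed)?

U+05D0 → 2-byte form D7 90 at offsets 0–1.
U+71DE → 3-byte form E7 87 9E at offsets 2–4.
U+015B → 2-byte form C5 9B at offsets 5–6.
U+2283 → 3-byte form E2 8A 83 at offsets 7–9.
Offset 7 falls in char 4's range; it's byte 1 of E2 8A 83 = 0xE2.

0xE2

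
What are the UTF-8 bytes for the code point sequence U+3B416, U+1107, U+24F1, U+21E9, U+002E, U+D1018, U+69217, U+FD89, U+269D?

U+3B416: 4-byte form → F0 BB 90 96.
U+1107: 3-byte form → E1 84 87.
U+24F1: 3-byte form → E2 93 B1.
U+21E9: 3-byte form → E2 87 A9.
U+002E: 1-byte form → 2E.
U+D1018: 4-byte form → F3 91 80 98.
U+69217: 4-byte form → F1 A9 88 97.
U+FD89: 3-byte form → EF B6 89.
U+269D: 3-byte form → E2 9A 9D.
Concatenated (28 bytes): F0 BB 90 96 E1 84 87 E2 93 B1 E2 87 A9 2E F3 91 80 98 F1 A9 88 97 EF B6 89 E2 9A 9D.

F0 BB 90 96 E1 84 87 E2 93 B1 E2 87 A9 2E F3 91 80 98 F1 A9 88 97 EF B6 89 E2 9A 9D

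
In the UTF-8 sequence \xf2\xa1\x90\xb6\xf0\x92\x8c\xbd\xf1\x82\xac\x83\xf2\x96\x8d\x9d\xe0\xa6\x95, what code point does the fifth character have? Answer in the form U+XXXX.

U+0995

Offset 0: leading byte 0xF2 = 11110010 → 4-byte char #1 = F2 A1 90 B6.
Offset 4: leading byte 0xF0 = 11110000 → 4-byte char #2 = F0 92 8C BD.
Offset 8: leading byte 0xF1 = 11110001 → 4-byte char #3 = F1 82 AC 83.
Offset 12: leading byte 0xF2 = 11110010 → 4-byte char #4 = F2 96 8D 9D.
Offset 16: leading byte 0xE0 = 11100000 → 3-byte char #5 = E0 A6 95.
Leading byte 0xE0 = 11100000 matches 1110xxxx → 3-byte sequence.
Byte 1: 0xE0 = 11100000, payload 0000 (4 bits).
Byte 2: 0xA6 = 10100110 (10xxxxxx ✓), payload 100110.
Byte 3: 0x95 = 10010101 (10xxxxxx ✓), payload 010101.
Concatenate: 0000100110010101 = 0x995 (16 bits → U+0995).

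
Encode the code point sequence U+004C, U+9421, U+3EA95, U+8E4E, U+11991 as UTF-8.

4C E9 90 A1 F0 BE AA 95 E8 B9 8E F0 91 A6 91

U+004C: 1-byte form → 4C.
U+9421: 3-byte form → E9 90 A1.
U+3EA95: 4-byte form → F0 BE AA 95.
U+8E4E: 3-byte form → E8 B9 8E.
U+11991: 4-byte form → F0 91 A6 91.
Concatenated (15 bytes): 4C E9 90 A1 F0 BE AA 95 E8 B9 8E F0 91 A6 91.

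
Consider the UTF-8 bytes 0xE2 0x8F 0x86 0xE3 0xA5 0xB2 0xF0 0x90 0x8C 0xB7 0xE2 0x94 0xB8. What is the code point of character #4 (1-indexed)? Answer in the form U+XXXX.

Offset 0: leading byte 0xE2 = 11100010 → 3-byte char #1 = E2 8F 86.
Offset 3: leading byte 0xE3 = 11100011 → 3-byte char #2 = E3 A5 B2.
Offset 6: leading byte 0xF0 = 11110000 → 4-byte char #3 = F0 90 8C B7.
Offset 10: leading byte 0xE2 = 11100010 → 3-byte char #4 = E2 94 B8.
Leading byte 0xE2 = 11100010 matches 1110xxxx → 3-byte sequence.
Byte 1: 0xE2 = 11100010, payload 0010 (4 bits).
Byte 2: 0x94 = 10010100 (10xxxxxx ✓), payload 010100.
Byte 3: 0xB8 = 10111000 (10xxxxxx ✓), payload 111000.
Concatenate: 0010010100111000 = 0x2538 (16 bits → U+2538).

U+2538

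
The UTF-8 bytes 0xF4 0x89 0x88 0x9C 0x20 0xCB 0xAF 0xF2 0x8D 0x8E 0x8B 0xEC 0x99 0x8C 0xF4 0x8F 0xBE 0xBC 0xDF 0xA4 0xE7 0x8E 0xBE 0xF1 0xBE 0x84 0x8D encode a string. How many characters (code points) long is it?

9

Byte at offset 0: 0xF4 = 11110100 → 4-byte char (#1). Advance 4.
Byte at offset 4: 0x20 = 00100000 → 1-byte char (#2). Advance 1.
Byte at offset 5: 0xCB = 11001011 → 2-byte char (#3). Advance 2.
Byte at offset 7: 0xF2 = 11110010 → 4-byte char (#4). Advance 4.
Byte at offset 11: 0xEC = 11101100 → 3-byte char (#5). Advance 3.
Byte at offset 14: 0xF4 = 11110100 → 4-byte char (#6). Advance 4.
Byte at offset 18: 0xDF = 11011111 → 2-byte char (#7). Advance 2.
Byte at offset 20: 0xE7 = 11100111 → 3-byte char (#8). Advance 3.
Byte at offset 23: 0xF1 = 11110001 → 4-byte char (#9). Advance 4.
Reached end at offset 27 after 9 code points.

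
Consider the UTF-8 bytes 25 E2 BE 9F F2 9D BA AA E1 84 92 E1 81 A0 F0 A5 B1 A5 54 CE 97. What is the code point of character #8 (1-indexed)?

U+0397

Offset 0: leading byte 0x25 = 00100101 → 1-byte char #1 = 25.
Offset 1: leading byte 0xE2 = 11100010 → 3-byte char #2 = E2 BE 9F.
Offset 4: leading byte 0xF2 = 11110010 → 4-byte char #3 = F2 9D BA AA.
Offset 8: leading byte 0xE1 = 11100001 → 3-byte char #4 = E1 84 92.
Offset 11: leading byte 0xE1 = 11100001 → 3-byte char #5 = E1 81 A0.
Offset 14: leading byte 0xF0 = 11110000 → 4-byte char #6 = F0 A5 B1 A5.
Offset 18: leading byte 0x54 = 01010100 → 1-byte char #7 = 54.
Offset 19: leading byte 0xCE = 11001110 → 2-byte char #8 = CE 97.
Leading byte 0xCE = 11001110 matches 110xxxxx → 2-byte sequence.
Byte 1: 0xCE = 11001110, payload 01110 (5 bits).
Byte 2: 0x97 = 10010111 (10xxxxxx ✓), payload 010111.
Concatenate: 01110010111 = 0x397 (11 bits → U+0397).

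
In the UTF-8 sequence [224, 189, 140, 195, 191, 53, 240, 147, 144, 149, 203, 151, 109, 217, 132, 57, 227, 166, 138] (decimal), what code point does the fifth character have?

Offset 0: leading byte 0xE0 = 11100000 → 3-byte char #1 = E0 BD 8C.
Offset 3: leading byte 0xC3 = 11000011 → 2-byte char #2 = C3 BF.
Offset 5: leading byte 0x35 = 00110101 → 1-byte char #3 = 35.
Offset 6: leading byte 0xF0 = 11110000 → 4-byte char #4 = F0 93 90 95.
Offset 10: leading byte 0xCB = 11001011 → 2-byte char #5 = CB 97.
Leading byte 0xCB = 11001011 matches 110xxxxx → 2-byte sequence.
Byte 1: 0xCB = 11001011, payload 01011 (5 bits).
Byte 2: 0x97 = 10010111 (10xxxxxx ✓), payload 010111.
Concatenate: 01011010111 = 0x2D7 (11 bits → U+02D7).

U+02D7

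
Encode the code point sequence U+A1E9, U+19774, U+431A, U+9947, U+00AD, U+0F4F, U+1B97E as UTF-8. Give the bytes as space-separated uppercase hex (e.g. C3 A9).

U+A1E9: 3-byte form → EA 87 A9.
U+19774: 4-byte form → F0 99 9D B4.
U+431A: 3-byte form → E4 8C 9A.
U+9947: 3-byte form → E9 A5 87.
U+00AD: 2-byte form → C2 AD.
U+0F4F: 3-byte form → E0 BD 8F.
U+1B97E: 4-byte form → F0 9B A5 BE.
Concatenated (22 bytes): EA 87 A9 F0 99 9D B4 E4 8C 9A E9 A5 87 C2 AD E0 BD 8F F0 9B A5 BE.

EA 87 A9 F0 99 9D B4 E4 8C 9A E9 A5 87 C2 AD E0 BD 8F F0 9B A5 BE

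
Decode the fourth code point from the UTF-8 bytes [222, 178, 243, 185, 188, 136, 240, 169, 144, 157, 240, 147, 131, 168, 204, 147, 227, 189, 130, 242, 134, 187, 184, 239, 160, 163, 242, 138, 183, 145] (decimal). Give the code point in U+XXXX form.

U+130E8

Offset 0: leading byte 0xDE = 11011110 → 2-byte char #1 = DE B2.
Offset 2: leading byte 0xF3 = 11110011 → 4-byte char #2 = F3 B9 BC 88.
Offset 6: leading byte 0xF0 = 11110000 → 4-byte char #3 = F0 A9 90 9D.
Offset 10: leading byte 0xF0 = 11110000 → 4-byte char #4 = F0 93 83 A8.
Leading byte 0xF0 = 11110000 matches 11110xxx → 4-byte sequence.
Byte 1: 0xF0 = 11110000, payload 000 (3 bits).
Byte 2: 0x93 = 10010011 (10xxxxxx ✓), payload 010011.
Byte 3: 0x83 = 10000011 (10xxxxxx ✓), payload 000011.
Byte 4: 0xA8 = 10101000 (10xxxxxx ✓), payload 101000.
Concatenate: 000010011000011101000 = 0x130E8 (21 bits → U+130E8).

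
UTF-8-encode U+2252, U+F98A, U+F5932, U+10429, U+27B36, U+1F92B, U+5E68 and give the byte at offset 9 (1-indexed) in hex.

1-indexed offset 9 is 0-indexed offset 8.
U+2252 → 3-byte form E2 89 92 at offsets 0–2.
U+F98A → 3-byte form EF A6 8A at offsets 3–5.
U+F5932 → 4-byte form F3 B5 A4 B2 at offsets 6–9.
Offset 8 falls in char 3's range; it's byte 3 of F3 B5 A4 B2 = 0xA4.

0xA4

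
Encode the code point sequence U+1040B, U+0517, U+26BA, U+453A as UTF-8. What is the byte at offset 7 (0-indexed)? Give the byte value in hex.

0x9A

U+1040B → 4-byte form F0 90 90 8B at offsets 0–3.
U+0517 → 2-byte form D4 97 at offsets 4–5.
U+26BA → 3-byte form E2 9A BA at offsets 6–8.
Offset 7 falls in char 3's range; it's byte 2 of E2 9A BA = 0x9A.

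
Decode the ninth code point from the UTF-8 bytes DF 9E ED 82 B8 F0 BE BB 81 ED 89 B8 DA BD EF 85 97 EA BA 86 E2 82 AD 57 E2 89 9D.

U+0057

Offset 0: leading byte 0xDF = 11011111 → 2-byte char #1 = DF 9E.
Offset 2: leading byte 0xED = 11101101 → 3-byte char #2 = ED 82 B8.
Offset 5: leading byte 0xF0 = 11110000 → 4-byte char #3 = F0 BE BB 81.
Offset 9: leading byte 0xED = 11101101 → 3-byte char #4 = ED 89 B8.
Offset 12: leading byte 0xDA = 11011010 → 2-byte char #5 = DA BD.
Offset 14: leading byte 0xEF = 11101111 → 3-byte char #6 = EF 85 97.
Offset 17: leading byte 0xEA = 11101010 → 3-byte char #7 = EA BA 86.
Offset 20: leading byte 0xE2 = 11100010 → 3-byte char #8 = E2 82 AD.
Offset 23: leading byte 0x57 = 01010111 → 1-byte char #9 = 57.
Leading byte 0x57 = 01010111 matches 0xxxxxxx → 1-byte sequence.
Byte 1: 0x57 = 01010111, payload 1010111 (7 bits).
Concatenate: 1010111 = 0x57 (7 bits → U+0057).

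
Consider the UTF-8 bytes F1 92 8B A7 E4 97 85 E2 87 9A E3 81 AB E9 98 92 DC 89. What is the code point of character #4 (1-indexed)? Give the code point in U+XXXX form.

U+306B

Offset 0: leading byte 0xF1 = 11110001 → 4-byte char #1 = F1 92 8B A7.
Offset 4: leading byte 0xE4 = 11100100 → 3-byte char #2 = E4 97 85.
Offset 7: leading byte 0xE2 = 11100010 → 3-byte char #3 = E2 87 9A.
Offset 10: leading byte 0xE3 = 11100011 → 3-byte char #4 = E3 81 AB.
Leading byte 0xE3 = 11100011 matches 1110xxxx → 3-byte sequence.
Byte 1: 0xE3 = 11100011, payload 0011 (4 bits).
Byte 2: 0x81 = 10000001 (10xxxxxx ✓), payload 000001.
Byte 3: 0xAB = 10101011 (10xxxxxx ✓), payload 101011.
Concatenate: 0011000001101011 = 0x306B (16 bits → U+306B).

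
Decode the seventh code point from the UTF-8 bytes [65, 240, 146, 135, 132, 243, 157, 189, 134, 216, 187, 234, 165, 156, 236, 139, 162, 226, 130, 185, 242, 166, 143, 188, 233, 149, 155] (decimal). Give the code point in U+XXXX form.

Offset 0: leading byte 0x41 = 01000001 → 1-byte char #1 = 41.
Offset 1: leading byte 0xF0 = 11110000 → 4-byte char #2 = F0 92 87 84.
Offset 5: leading byte 0xF3 = 11110011 → 4-byte char #3 = F3 9D BD 86.
Offset 9: leading byte 0xD8 = 11011000 → 2-byte char #4 = D8 BB.
Offset 11: leading byte 0xEA = 11101010 → 3-byte char #5 = EA A5 9C.
Offset 14: leading byte 0xEC = 11101100 → 3-byte char #6 = EC 8B A2.
Offset 17: leading byte 0xE2 = 11100010 → 3-byte char #7 = E2 82 B9.
Leading byte 0xE2 = 11100010 matches 1110xxxx → 3-byte sequence.
Byte 1: 0xE2 = 11100010, payload 0010 (4 bits).
Byte 2: 0x82 = 10000010 (10xxxxxx ✓), payload 000010.
Byte 3: 0xB9 = 10111001 (10xxxxxx ✓), payload 111001.
Concatenate: 0010000010111001 = 0x20B9 (16 bits → U+20B9).

U+20B9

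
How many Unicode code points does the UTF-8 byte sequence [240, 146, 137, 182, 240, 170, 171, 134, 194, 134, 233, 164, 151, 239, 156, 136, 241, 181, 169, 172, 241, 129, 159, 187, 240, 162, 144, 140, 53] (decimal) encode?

Byte at offset 0: 0xF0 = 11110000 → 4-byte char (#1). Advance 4.
Byte at offset 4: 0xF0 = 11110000 → 4-byte char (#2). Advance 4.
Byte at offset 8: 0xC2 = 11000010 → 2-byte char (#3). Advance 2.
Byte at offset 10: 0xE9 = 11101001 → 3-byte char (#4). Advance 3.
Byte at offset 13: 0xEF = 11101111 → 3-byte char (#5). Advance 3.
Byte at offset 16: 0xF1 = 11110001 → 4-byte char (#6). Advance 4.
Byte at offset 20: 0xF1 = 11110001 → 4-byte char (#7). Advance 4.
Byte at offset 24: 0xF0 = 11110000 → 4-byte char (#8). Advance 4.
Byte at offset 28: 0x35 = 00110101 → 1-byte char (#9). Advance 1.
Reached end at offset 29 after 9 code points.

9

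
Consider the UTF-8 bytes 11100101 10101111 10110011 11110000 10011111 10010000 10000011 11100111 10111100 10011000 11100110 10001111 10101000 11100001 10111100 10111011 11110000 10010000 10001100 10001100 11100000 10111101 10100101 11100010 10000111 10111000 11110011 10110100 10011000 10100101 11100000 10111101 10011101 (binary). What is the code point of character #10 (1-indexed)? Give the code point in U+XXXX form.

Offset 0: leading byte 0xE5 = 11100101 → 3-byte char #1 = E5 AF B3.
Offset 3: leading byte 0xF0 = 11110000 → 4-byte char #2 = F0 9F 90 83.
Offset 7: leading byte 0xE7 = 11100111 → 3-byte char #3 = E7 BC 98.
Offset 10: leading byte 0xE6 = 11100110 → 3-byte char #4 = E6 8F A8.
Offset 13: leading byte 0xE1 = 11100001 → 3-byte char #5 = E1 BC BB.
Offset 16: leading byte 0xF0 = 11110000 → 4-byte char #6 = F0 90 8C 8C.
Offset 20: leading byte 0xE0 = 11100000 → 3-byte char #7 = E0 BD A5.
Offset 23: leading byte 0xE2 = 11100010 → 3-byte char #8 = E2 87 B8.
Offset 26: leading byte 0xF3 = 11110011 → 4-byte char #9 = F3 B4 98 A5.
Offset 30: leading byte 0xE0 = 11100000 → 3-byte char #10 = E0 BD 9D.
Leading byte 0xE0 = 11100000 matches 1110xxxx → 3-byte sequence.
Byte 1: 0xE0 = 11100000, payload 0000 (4 bits).
Byte 2: 0xBD = 10111101 (10xxxxxx ✓), payload 111101.
Byte 3: 0x9D = 10011101 (10xxxxxx ✓), payload 011101.
Concatenate: 0000111101011101 = 0xF5D (16 bits → U+0F5D).

U+0F5D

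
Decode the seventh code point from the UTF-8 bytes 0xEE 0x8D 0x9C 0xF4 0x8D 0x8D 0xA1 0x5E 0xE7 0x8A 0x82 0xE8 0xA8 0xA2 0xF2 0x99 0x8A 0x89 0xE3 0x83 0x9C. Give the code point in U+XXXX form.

Offset 0: leading byte 0xEE = 11101110 → 3-byte char #1 = EE 8D 9C.
Offset 3: leading byte 0xF4 = 11110100 → 4-byte char #2 = F4 8D 8D A1.
Offset 7: leading byte 0x5E = 01011110 → 1-byte char #3 = 5E.
Offset 8: leading byte 0xE7 = 11100111 → 3-byte char #4 = E7 8A 82.
Offset 11: leading byte 0xE8 = 11101000 → 3-byte char #5 = E8 A8 A2.
Offset 14: leading byte 0xF2 = 11110010 → 4-byte char #6 = F2 99 8A 89.
Offset 18: leading byte 0xE3 = 11100011 → 3-byte char #7 = E3 83 9C.
Leading byte 0xE3 = 11100011 matches 1110xxxx → 3-byte sequence.
Byte 1: 0xE3 = 11100011, payload 0011 (4 bits).
Byte 2: 0x83 = 10000011 (10xxxxxx ✓), payload 000011.
Byte 3: 0x9C = 10011100 (10xxxxxx ✓), payload 011100.
Concatenate: 0011000011011100 = 0x30DC (16 bits → U+30DC).

U+30DC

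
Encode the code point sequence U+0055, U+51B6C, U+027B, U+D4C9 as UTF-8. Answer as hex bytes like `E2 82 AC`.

55 F1 91 AD AC C9 BB ED 93 89

U+0055: 1-byte form → 55.
U+51B6C: 4-byte form → F1 91 AD AC.
U+027B: 2-byte form → C9 BB.
U+D4C9: 3-byte form → ED 93 89.
Concatenated (10 bytes): 55 F1 91 AD AC C9 BB ED 93 89.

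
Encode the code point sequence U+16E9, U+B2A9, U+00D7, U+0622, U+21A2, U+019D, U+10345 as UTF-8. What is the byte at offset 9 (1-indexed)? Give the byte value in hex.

1-indexed offset 9 is 0-indexed offset 8.
U+16E9 → 3-byte form E1 9B A9 at offsets 0–2.
U+B2A9 → 3-byte form EB 8A A9 at offsets 3–5.
U+00D7 → 2-byte form C3 97 at offsets 6–7.
U+0622 → 2-byte form D8 A2 at offsets 8–9.
Offset 8 falls in char 4's range; it's byte 1 of D8 A2 = 0xD8.

0xD8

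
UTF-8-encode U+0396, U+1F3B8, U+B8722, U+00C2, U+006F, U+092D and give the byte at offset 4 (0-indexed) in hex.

U+0396 → 2-byte form CE 96 at offsets 0–1.
U+1F3B8 → 4-byte form F0 9F 8E B8 at offsets 2–5.
Offset 4 falls in char 2's range; it's byte 3 of F0 9F 8E B8 = 0x8E.

0x8E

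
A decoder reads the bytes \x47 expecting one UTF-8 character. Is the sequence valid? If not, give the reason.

Leading byte 0x47 = 01000111 → 1-byte form.

valid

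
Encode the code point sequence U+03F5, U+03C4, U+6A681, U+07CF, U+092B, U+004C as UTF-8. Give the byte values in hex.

U+03F5: 2-byte form → CF B5.
U+03C4: 2-byte form → CF 84.
U+6A681: 4-byte form → F1 AA 9A 81.
U+07CF: 2-byte form → DF 8F.
U+092B: 3-byte form → E0 A4 AB.
U+004C: 1-byte form → 4C.
Concatenated (14 bytes): CF B5 CF 84 F1 AA 9A 81 DF 8F E0 A4 AB 4C.

CF B5 CF 84 F1 AA 9A 81 DF 8F E0 A4 AB 4C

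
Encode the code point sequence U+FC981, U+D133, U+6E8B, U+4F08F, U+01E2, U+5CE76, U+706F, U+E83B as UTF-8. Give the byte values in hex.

F3 BC A6 81 ED 84 B3 E6 BA 8B F1 8F 82 8F C7 A2 F1 9C B9 B6 E7 81 AF EE A0 BB

U+FC981: 4-byte form → F3 BC A6 81.
U+D133: 3-byte form → ED 84 B3.
U+6E8B: 3-byte form → E6 BA 8B.
U+4F08F: 4-byte form → F1 8F 82 8F.
U+01E2: 2-byte form → C7 A2.
U+5CE76: 4-byte form → F1 9C B9 B6.
U+706F: 3-byte form → E7 81 AF.
U+E83B: 3-byte form → EE A0 BB.
Concatenated (26 bytes): F3 BC A6 81 ED 84 B3 E6 BA 8B F1 8F 82 8F C7 A2 F1 9C B9 B6 E7 81 AF EE A0 BB.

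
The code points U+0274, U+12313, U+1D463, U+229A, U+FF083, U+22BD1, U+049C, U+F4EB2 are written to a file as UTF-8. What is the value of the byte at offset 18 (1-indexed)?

0xF0

1-indexed offset 18 is 0-indexed offset 17.
U+0274 → 2-byte form C9 B4 at offsets 0–1.
U+12313 → 4-byte form F0 92 8C 93 at offsets 2–5.
U+1D463 → 4-byte form F0 9D 91 A3 at offsets 6–9.
U+229A → 3-byte form E2 8A 9A at offsets 10–12.
U+FF083 → 4-byte form F3 BF 82 83 at offsets 13–16.
U+22BD1 → 4-byte form F0 A2 AF 91 at offsets 17–20.
Offset 17 falls in char 6's range; it's byte 1 of F0 A2 AF 91 = 0xF0.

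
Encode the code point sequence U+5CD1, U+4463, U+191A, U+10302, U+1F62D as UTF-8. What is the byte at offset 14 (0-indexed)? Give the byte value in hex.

0x9F

U+5CD1 → 3-byte form E5 B3 91 at offsets 0–2.
U+4463 → 3-byte form E4 91 A3 at offsets 3–5.
U+191A → 3-byte form E1 A4 9A at offsets 6–8.
U+10302 → 4-byte form F0 90 8C 82 at offsets 9–12.
U+1F62D → 4-byte form F0 9F 98 AD at offsets 13–16.
Offset 14 falls in char 5's range; it's byte 2 of F0 9F 98 AD = 0x9F.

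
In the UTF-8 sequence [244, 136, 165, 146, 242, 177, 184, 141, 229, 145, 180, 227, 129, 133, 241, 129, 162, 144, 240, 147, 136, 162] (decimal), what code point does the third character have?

U+5474

Offset 0: leading byte 0xF4 = 11110100 → 4-byte char #1 = F4 88 A5 92.
Offset 4: leading byte 0xF2 = 11110010 → 4-byte char #2 = F2 B1 B8 8D.
Offset 8: leading byte 0xE5 = 11100101 → 3-byte char #3 = E5 91 B4.
Leading byte 0xE5 = 11100101 matches 1110xxxx → 3-byte sequence.
Byte 1: 0xE5 = 11100101, payload 0101 (4 bits).
Byte 2: 0x91 = 10010001 (10xxxxxx ✓), payload 010001.
Byte 3: 0xB4 = 10110100 (10xxxxxx ✓), payload 110100.
Concatenate: 0101010001110100 = 0x5474 (16 bits → U+5474).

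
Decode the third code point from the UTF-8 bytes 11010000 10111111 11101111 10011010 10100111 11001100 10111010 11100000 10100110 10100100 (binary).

U+033A

Offset 0: leading byte 0xD0 = 11010000 → 2-byte char #1 = D0 BF.
Offset 2: leading byte 0xEF = 11101111 → 3-byte char #2 = EF 9A A7.
Offset 5: leading byte 0xCC = 11001100 → 2-byte char #3 = CC BA.
Leading byte 0xCC = 11001100 matches 110xxxxx → 2-byte sequence.
Byte 1: 0xCC = 11001100, payload 01100 (5 bits).
Byte 2: 0xBA = 10111010 (10xxxxxx ✓), payload 111010.
Concatenate: 01100111010 = 0x33A (11 bits → U+033A).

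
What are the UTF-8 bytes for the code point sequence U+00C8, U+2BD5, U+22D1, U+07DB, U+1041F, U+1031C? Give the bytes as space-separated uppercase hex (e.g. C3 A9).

C3 88 E2 AF 95 E2 8B 91 DF 9B F0 90 90 9F F0 90 8C 9C

U+00C8: 2-byte form → C3 88.
U+2BD5: 3-byte form → E2 AF 95.
U+22D1: 3-byte form → E2 8B 91.
U+07DB: 2-byte form → DF 9B.
U+1041F: 4-byte form → F0 90 90 9F.
U+1031C: 4-byte form → F0 90 8C 9C.
Concatenated (18 bytes): C3 88 E2 AF 95 E2 8B 91 DF 9B F0 90 90 9F F0 90 8C 9C.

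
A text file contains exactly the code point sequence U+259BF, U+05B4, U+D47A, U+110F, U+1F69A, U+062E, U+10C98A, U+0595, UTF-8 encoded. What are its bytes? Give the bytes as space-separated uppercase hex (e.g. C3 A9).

F0 A5 A6 BF D6 B4 ED 91 BA E1 84 8F F0 9F 9A 9A D8 AE F4 8C A6 8A D6 95

U+259BF: 4-byte form → F0 A5 A6 BF.
U+05B4: 2-byte form → D6 B4.
U+D47A: 3-byte form → ED 91 BA.
U+110F: 3-byte form → E1 84 8F.
U+1F69A: 4-byte form → F0 9F 9A 9A.
U+062E: 2-byte form → D8 AE.
U+10C98A: 4-byte form → F4 8C A6 8A.
U+0595: 2-byte form → D6 95.
Concatenated (24 bytes): F0 A5 A6 BF D6 B4 ED 91 BA E1 84 8F F0 9F 9A 9A D8 AE F4 8C A6 8A D6 95.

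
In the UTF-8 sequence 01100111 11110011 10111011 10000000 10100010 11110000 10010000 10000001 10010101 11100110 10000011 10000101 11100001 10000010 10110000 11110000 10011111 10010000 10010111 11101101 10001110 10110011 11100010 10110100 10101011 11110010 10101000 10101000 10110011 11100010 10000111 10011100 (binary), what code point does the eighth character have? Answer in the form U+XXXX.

Offset 0: leading byte 0x67 = 01100111 → 1-byte char #1 = 67.
Offset 1: leading byte 0xF3 = 11110011 → 4-byte char #2 = F3 BB 80 A2.
Offset 5: leading byte 0xF0 = 11110000 → 4-byte char #3 = F0 90 81 95.
Offset 9: leading byte 0xE6 = 11100110 → 3-byte char #4 = E6 83 85.
Offset 12: leading byte 0xE1 = 11100001 → 3-byte char #5 = E1 82 B0.
Offset 15: leading byte 0xF0 = 11110000 → 4-byte char #6 = F0 9F 90 97.
Offset 19: leading byte 0xED = 11101101 → 3-byte char #7 = ED 8E B3.
Offset 22: leading byte 0xE2 = 11100010 → 3-byte char #8 = E2 B4 AB.
Leading byte 0xE2 = 11100010 matches 1110xxxx → 3-byte sequence.
Byte 1: 0xE2 = 11100010, payload 0010 (4 bits).
Byte 2: 0xB4 = 10110100 (10xxxxxx ✓), payload 110100.
Byte 3: 0xAB = 10101011 (10xxxxxx ✓), payload 101011.
Concatenate: 0010110100101011 = 0x2D2B (16 bits → U+2D2B).

U+2D2B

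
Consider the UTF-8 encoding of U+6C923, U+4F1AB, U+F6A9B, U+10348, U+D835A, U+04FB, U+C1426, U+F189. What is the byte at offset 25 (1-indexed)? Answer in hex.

1-indexed offset 25 is 0-indexed offset 24.
U+6C923 → 4-byte form F1 AC A4 A3 at offsets 0–3.
U+4F1AB → 4-byte form F1 8F 86 AB at offsets 4–7.
U+F6A9B → 4-byte form F3 B6 AA 9B at offsets 8–11.
U+10348 → 4-byte form F0 90 8D 88 at offsets 12–15.
U+D835A → 4-byte form F3 98 8D 9A at offsets 16–19.
U+04FB → 2-byte form D3 BB at offsets 20–21.
U+C1426 → 4-byte form F3 81 90 A6 at offsets 22–25.
Offset 24 falls in char 7's range; it's byte 3 of F3 81 90 A6 = 0x90.

0x90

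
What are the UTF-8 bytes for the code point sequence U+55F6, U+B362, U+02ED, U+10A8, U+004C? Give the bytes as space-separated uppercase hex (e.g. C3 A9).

E5 97 B6 EB 8D A2 CB AD E1 82 A8 4C

U+55F6: 3-byte form → E5 97 B6.
U+B362: 3-byte form → EB 8D A2.
U+02ED: 2-byte form → CB AD.
U+10A8: 3-byte form → E1 82 A8.
U+004C: 1-byte form → 4C.
Concatenated (12 bytes): E5 97 B6 EB 8D A2 CB AD E1 82 A8 4C.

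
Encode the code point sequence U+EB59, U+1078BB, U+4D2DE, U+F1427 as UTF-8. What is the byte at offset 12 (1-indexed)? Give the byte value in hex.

0xF3

1-indexed offset 12 is 0-indexed offset 11.
U+EB59 → 3-byte form EE AD 99 at offsets 0–2.
U+1078BB → 4-byte form F4 87 A2 BB at offsets 3–6.
U+4D2DE → 4-byte form F1 8D 8B 9E at offsets 7–10.
U+F1427 → 4-byte form F3 B1 90 A7 at offsets 11–14.
Offset 11 falls in char 4's range; it's byte 1 of F3 B1 90 A7 = 0xF3.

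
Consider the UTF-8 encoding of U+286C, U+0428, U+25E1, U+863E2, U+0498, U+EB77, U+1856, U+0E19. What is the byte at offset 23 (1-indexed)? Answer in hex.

1-indexed offset 23 is 0-indexed offset 22.
U+286C → 3-byte form E2 A1 AC at offsets 0–2.
U+0428 → 2-byte form D0 A8 at offsets 3–4.
U+25E1 → 3-byte form E2 97 A1 at offsets 5–7.
U+863E2 → 4-byte form F2 86 8F A2 at offsets 8–11.
U+0498 → 2-byte form D2 98 at offsets 12–13.
U+EB77 → 3-byte form EE AD B7 at offsets 14–16.
U+1856 → 3-byte form E1 A1 96 at offsets 17–19.
U+0E19 → 3-byte form E0 B8 99 at offsets 20–22.
Offset 22 falls in char 8's range; it's byte 3 of E0 B8 99 = 0x99.

0x99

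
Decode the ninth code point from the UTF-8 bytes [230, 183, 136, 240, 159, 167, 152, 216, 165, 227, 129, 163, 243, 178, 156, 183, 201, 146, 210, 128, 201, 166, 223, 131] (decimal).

Offset 0: leading byte 0xE6 = 11100110 → 3-byte char #1 = E6 B7 88.
Offset 3: leading byte 0xF0 = 11110000 → 4-byte char #2 = F0 9F A7 98.
Offset 7: leading byte 0xD8 = 11011000 → 2-byte char #3 = D8 A5.
Offset 9: leading byte 0xE3 = 11100011 → 3-byte char #4 = E3 81 A3.
Offset 12: leading byte 0xF3 = 11110011 → 4-byte char #5 = F3 B2 9C B7.
Offset 16: leading byte 0xC9 = 11001001 → 2-byte char #6 = C9 92.
Offset 18: leading byte 0xD2 = 11010010 → 2-byte char #7 = D2 80.
Offset 20: leading byte 0xC9 = 11001001 → 2-byte char #8 = C9 A6.
Offset 22: leading byte 0xDF = 11011111 → 2-byte char #9 = DF 83.
Leading byte 0xDF = 11011111 matches 110xxxxx → 2-byte sequence.
Byte 1: 0xDF = 11011111, payload 11111 (5 bits).
Byte 2: 0x83 = 10000011 (10xxxxxx ✓), payload 000011.
Concatenate: 11111000011 = 0x7C3 (11 bits → U+07C3).

U+07C3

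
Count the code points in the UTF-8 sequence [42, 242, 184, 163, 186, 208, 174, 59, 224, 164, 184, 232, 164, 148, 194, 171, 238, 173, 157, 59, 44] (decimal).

10

Byte at offset 0: 0x2A = 00101010 → 1-byte char (#1). Advance 1.
Byte at offset 1: 0xF2 = 11110010 → 4-byte char (#2). Advance 4.
Byte at offset 5: 0xD0 = 11010000 → 2-byte char (#3). Advance 2.
Byte at offset 7: 0x3B = 00111011 → 1-byte char (#4). Advance 1.
Byte at offset 8: 0xE0 = 11100000 → 3-byte char (#5). Advance 3.
Byte at offset 11: 0xE8 = 11101000 → 3-byte char (#6). Advance 3.
Byte at offset 14: 0xC2 = 11000010 → 2-byte char (#7). Advance 2.
Byte at offset 16: 0xEE = 11101110 → 3-byte char (#8). Advance 3.
Byte at offset 19: 0x3B = 00111011 → 1-byte char (#9). Advance 1.
Byte at offset 20: 0x2C = 00101100 → 1-byte char (#10). Advance 1.
Reached end at offset 21 after 10 code points.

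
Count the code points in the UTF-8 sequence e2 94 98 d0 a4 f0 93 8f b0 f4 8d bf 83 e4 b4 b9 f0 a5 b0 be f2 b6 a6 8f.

7

Byte at offset 0: 0xE2 = 11100010 → 3-byte char (#1). Advance 3.
Byte at offset 3: 0xD0 = 11010000 → 2-byte char (#2). Advance 2.
Byte at offset 5: 0xF0 = 11110000 → 4-byte char (#3). Advance 4.
Byte at offset 9: 0xF4 = 11110100 → 4-byte char (#4). Advance 4.
Byte at offset 13: 0xE4 = 11100100 → 3-byte char (#5). Advance 3.
Byte at offset 16: 0xF0 = 11110000 → 4-byte char (#6). Advance 4.
Byte at offset 20: 0xF2 = 11110010 → 4-byte char (#7). Advance 4.
Reached end at offset 24 after 7 code points.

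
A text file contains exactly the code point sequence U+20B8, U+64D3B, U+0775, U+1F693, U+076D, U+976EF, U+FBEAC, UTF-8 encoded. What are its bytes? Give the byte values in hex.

E2 82 B8 F1 A4 B4 BB DD B5 F0 9F 9A 93 DD AD F2 97 9B AF F3 BB BA AC

U+20B8: 3-byte form → E2 82 B8.
U+64D3B: 4-byte form → F1 A4 B4 BB.
U+0775: 2-byte form → DD B5.
U+1F693: 4-byte form → F0 9F 9A 93.
U+076D: 2-byte form → DD AD.
U+976EF: 4-byte form → F2 97 9B AF.
U+FBEAC: 4-byte form → F3 BB BA AC.
Concatenated (23 bytes): E2 82 B8 F1 A4 B4 BB DD B5 F0 9F 9A 93 DD AD F2 97 9B AF F3 BB BA AC.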